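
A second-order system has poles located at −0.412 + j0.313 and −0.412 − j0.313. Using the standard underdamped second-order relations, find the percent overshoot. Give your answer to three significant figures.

The poles are at −σ ± jω_d with σ = 0.412 and ω_d = 0.313, so ω_n = √(σ²+ω_d²) = 0.517 rad/s and ζ = σ/ω_n = 0.796.
%OS = 100·exp(−πζ/√(1−ζ²)) = 1.60%.

%OS ≈ 1.60%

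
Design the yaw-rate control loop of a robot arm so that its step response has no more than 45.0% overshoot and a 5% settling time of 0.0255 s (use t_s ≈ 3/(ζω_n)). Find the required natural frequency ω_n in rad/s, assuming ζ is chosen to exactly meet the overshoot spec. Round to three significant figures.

Inverting the overshoot relation: ζ = |ln 0.450|/√(π² + ln²0.450) = 0.246.
From t_s ≈ 3/(ζω_n): ω_n = 3/(ζ·t_s) = 3/(0.246·0.0255) = 478 rad/s.

ω_n ≈ 478 rad/s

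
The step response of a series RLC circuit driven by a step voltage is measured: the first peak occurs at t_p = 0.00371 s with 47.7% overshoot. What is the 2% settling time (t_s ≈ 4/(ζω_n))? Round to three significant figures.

ζ from %OS: ζ = |ln 0.477|/√(π²+ln²0.477) = 0.229.
From t_p = π/ω_d, ω_d = π/0.00371 = 847 rad/s, so ω_n = ω_d/√(1−ζ²) = 870 rad/s.
t_s ≈ 4/(ζω_n) = 4/(0.229·870) = 0.0200 s.

t_s ≈ 0.0200 s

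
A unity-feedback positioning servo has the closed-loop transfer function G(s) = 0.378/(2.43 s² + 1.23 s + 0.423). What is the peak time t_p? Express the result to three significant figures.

t_p ≈ 9.47 s

Dividing through by 2.43: denominator becomes s² + 0.5062 s + 0.1741.
So ω_n = √0.1741 = 0.417 rad/s and ζ = 0.5062/(2·0.417) = 0.607.
The damped frequency ω_d = ω_n√(1−ζ²) = 0.332 rad/s. t_p = π/ω_d = 9.47 s.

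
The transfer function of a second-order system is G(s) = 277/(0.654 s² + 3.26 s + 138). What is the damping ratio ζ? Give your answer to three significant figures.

ζ ≈ 0.172

Dividing through by 0.654: denominator becomes s² + 4.985 s + 211.0.
So ω_n = √211.0 = 14.5 rad/s and ζ = 4.985/(2·14.5) = 0.172.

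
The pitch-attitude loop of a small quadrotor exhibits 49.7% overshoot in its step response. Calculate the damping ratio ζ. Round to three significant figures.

ζ = −ln(OS)/√(π² + (ln OS)²). With OS = 0.497, ln OS = −0.6992 and ζ = 0.6992/3.218 = 0.217.

ζ ≈ 0.217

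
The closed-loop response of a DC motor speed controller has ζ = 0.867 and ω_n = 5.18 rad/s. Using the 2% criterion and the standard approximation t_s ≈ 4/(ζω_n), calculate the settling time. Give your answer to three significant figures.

t_s ≈ 0.891 s

t_s ≈ 4/(ζω_n) = 4/(0.867 × 5.18) = 0.891 s.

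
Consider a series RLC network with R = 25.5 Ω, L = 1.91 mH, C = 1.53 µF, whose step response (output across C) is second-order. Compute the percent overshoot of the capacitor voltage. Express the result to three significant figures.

%OS ≈ 29.7%

For a series RLC circuit (capacitor voltage as output), ω_n = 1/√(LC) = 1/√(1.91 mH · 1.53 µF) = 18500 rad/s.
ζ = (R/2)·√(C/L) = (25.5/2)·√(1.53 µF/1.91 mH) = 0.361.
Overshoot: exp(−π·0.361/√(1−0.361²)) = 0.297, i.e. 29.7%.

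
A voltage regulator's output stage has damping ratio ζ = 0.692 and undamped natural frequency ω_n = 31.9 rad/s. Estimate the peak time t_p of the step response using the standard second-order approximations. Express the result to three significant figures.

The damped frequency is ω_d = ω_n√(1−ζ²) = 31.9·√(1−0.479) = 23.0 rad/s.
Peak time t_p = π/ω_d = π/23.0 = 0.136 s.

t_p ≈ 0.136 s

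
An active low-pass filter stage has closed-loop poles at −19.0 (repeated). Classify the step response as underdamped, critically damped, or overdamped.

Since there is a repeated negative-real pole, the response is critically damped.

critically damped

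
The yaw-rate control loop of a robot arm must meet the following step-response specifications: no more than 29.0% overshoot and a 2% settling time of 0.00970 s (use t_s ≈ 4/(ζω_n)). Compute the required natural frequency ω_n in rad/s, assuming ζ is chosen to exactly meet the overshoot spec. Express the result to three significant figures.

From %OS = 100·exp(−πζ/√(1−ζ²)), invert to get ζ = −ln(OS)/√(π² + ln²(OS)) with OS = 0.290.
−ln 0.290 = 1.238, so ζ = 1.238/√(π² + 1.532) = 0.367.
Then ω_n = 4/(ζ t_s) = 4/(0.367 × 0.00970) = 1120 rad/s.

ω_n ≈ 1120 rad/s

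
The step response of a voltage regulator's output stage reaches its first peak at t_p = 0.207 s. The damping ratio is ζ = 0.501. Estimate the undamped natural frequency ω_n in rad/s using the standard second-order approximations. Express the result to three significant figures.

Peak time t_p = π/ω_d, so ω_d = π/t_p = π/0.207 = 15.2 rad/s.
ω_n = ω_d/√(1−ζ²) = 15.2/√0.749 = 17.5 rad/s.

ω_n ≈ 17.5 rad/s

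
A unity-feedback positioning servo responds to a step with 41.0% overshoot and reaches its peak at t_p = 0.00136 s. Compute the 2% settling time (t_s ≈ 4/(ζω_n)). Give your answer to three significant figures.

t_s ≈ 0.00610 s

The overshoot fixes ζ = −ln(OS)/√(π²+ln²(OS)) = 0.273.
t_p = π/ω_d ⇒ ω_d = 2310 rad/s; then ω_n = ω_d/√(1−ζ²) = 2400 rad/s.
t_s ≈ 4/(ζω_n) = 4/(0.273·2400) = 0.00610 s.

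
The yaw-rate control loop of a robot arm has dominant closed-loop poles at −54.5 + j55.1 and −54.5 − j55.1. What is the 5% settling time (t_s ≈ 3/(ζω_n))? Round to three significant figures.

t_s ≈ 0.0550 s

For poles at −σ ± jω_d, ζω_n = σ = 54.5, so t_s ≈ 3/σ = 0.0550 s.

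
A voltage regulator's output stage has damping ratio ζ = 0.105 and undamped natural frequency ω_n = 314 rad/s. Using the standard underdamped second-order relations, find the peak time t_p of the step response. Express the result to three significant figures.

t_p ≈ 0.0101 s

The damped frequency is ω_d = ω_n√(1−ζ²) = 314·√(1−0.0110) = 312 rad/s.
Peak time t_p = π/ω_d = π/312 = 0.0101 s.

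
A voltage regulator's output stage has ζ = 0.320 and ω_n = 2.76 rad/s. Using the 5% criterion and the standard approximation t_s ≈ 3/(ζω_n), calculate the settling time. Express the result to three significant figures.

t_s ≈ 3.40 s

t_s ≈ 3/(ζω_n) = 3/(0.320 × 2.76) = 3.40 s.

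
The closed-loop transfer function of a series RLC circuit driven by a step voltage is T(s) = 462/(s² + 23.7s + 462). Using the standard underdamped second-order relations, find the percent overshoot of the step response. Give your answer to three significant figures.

Comparing the denominator to s² + 2ζω_n s + ω_n²: ω_n = √462 = 21.5 rad/s, and 2ζω_n = 23.7 so ζ = 23.7/(2·21.5) = 0.551.
%OS = 100 e^{−πζ/√(1−ζ²)} with ζ = 0.551 gives 12.5%.

%OS ≈ 12.5%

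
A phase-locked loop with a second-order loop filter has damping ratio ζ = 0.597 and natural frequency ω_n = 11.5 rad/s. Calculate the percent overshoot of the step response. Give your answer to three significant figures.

For an underdamped second-order system, %OS = 100·exp(−πζ/√(1−ζ²)).
πζ/√(1−ζ²) = π·0.597/√(1−0.356) = 2.338, so %OS = 100·e^(−2.338) = 9.65%.

%OS ≈ 9.65%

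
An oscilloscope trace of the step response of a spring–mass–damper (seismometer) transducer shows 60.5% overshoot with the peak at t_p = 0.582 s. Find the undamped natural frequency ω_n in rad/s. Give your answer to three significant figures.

ω_n ≈ 5.47 rad/s

ζ from %OS: ζ = |ln 0.605|/√(π²+ln²0.605) = 0.158.
From t_p = π/ω_d, ω_d = π/0.582 = 5.40 rad/s, so ω_n = ω_d/√(1−ζ²) = 5.47 rad/s.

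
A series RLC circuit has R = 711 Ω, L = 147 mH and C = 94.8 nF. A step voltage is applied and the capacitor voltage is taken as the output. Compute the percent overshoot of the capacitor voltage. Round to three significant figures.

For a series RLC circuit (capacitor voltage as output), ω_n = 1/√(LC) = 1/√(147 mH · 94.8 nF) = 8470 rad/s.
ζ = (R/2)·√(C/L) = (711/2)·√(94.8 nF/147 mH) = 0.285.
%OS = 100 e^{−πζ/√(1−ζ²)} with ζ = 0.285 gives 39.2%.

%OS ≈ 39.2%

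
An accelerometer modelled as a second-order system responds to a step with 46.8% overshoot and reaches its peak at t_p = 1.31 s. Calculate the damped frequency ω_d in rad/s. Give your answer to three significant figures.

t_p = π/ω_d, so ω_d = π/1.31 = 2.40 rad/s.

ω_d ≈ 2.40 rad/s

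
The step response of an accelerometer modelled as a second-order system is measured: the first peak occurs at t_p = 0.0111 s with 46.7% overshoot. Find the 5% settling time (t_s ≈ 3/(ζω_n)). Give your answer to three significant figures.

ζ from %OS: ζ = |ln 0.467|/√(π²+ln²0.467) = 0.236.
t_p = π/ω_d ⇒ ω_d = 283 rad/s; then ω_n = ω_d/√(1−ζ²) = 291 rad/s.
t_s ≈ 3/(ζω_n) = 3/(0.236·291) = 0.0437 s.

t_s ≈ 0.0437 s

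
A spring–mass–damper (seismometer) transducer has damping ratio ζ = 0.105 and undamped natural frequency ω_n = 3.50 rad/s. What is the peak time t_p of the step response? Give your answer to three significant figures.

t_p ≈ 0.903 s

The damped frequency is ω_d = ω_n√(1−ζ²) = 3.50·√(1−0.0110) = 3.48 rad/s.
Peak time t_p = π/ω_d = π/3.48 = 0.903 s.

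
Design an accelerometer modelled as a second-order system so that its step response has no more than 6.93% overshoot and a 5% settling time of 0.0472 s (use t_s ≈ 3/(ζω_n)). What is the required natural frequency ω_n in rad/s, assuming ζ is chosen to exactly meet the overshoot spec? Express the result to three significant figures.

ζ = −ln(OS)/√(π² + (ln OS)²). With OS = 0.0693, ln OS = −2.669 and ζ = 2.669/4.122 = 0.648.
From t_s ≈ 3/(ζω_n): ω_n = 3/(ζ·t_s) = 3/(0.648·0.0472) = 98.2 rad/s.

ω_n ≈ 98.2 rad/s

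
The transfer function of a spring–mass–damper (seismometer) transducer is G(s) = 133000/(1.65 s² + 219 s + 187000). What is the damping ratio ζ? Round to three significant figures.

Dividing through by 1.65: denominator becomes s² + 132.7 s + 113300.
So ω_n = √113300 = 337 rad/s and ζ = 132.7/(2·337) = 0.197.

ζ ≈ 0.197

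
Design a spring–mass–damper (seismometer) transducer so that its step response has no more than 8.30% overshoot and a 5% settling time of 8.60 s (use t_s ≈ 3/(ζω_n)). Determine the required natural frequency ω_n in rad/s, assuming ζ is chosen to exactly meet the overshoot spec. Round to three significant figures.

ω_n ≈ 0.562 rad/s

Inverting the overshoot relation: ζ = |ln 0.0830|/√(π² + ln²0.0830) = 0.621.
From t_s ≈ 3/(ζω_n): ω_n = 3/(ζ·t_s) = 3/(0.621·8.60) = 0.562 rad/s.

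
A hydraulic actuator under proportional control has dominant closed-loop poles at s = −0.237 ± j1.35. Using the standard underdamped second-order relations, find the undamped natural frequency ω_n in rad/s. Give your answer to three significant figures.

ω_n ≈ 1.37 rad/s

|pole| = ω_n = √(0.237² + 1.35²) = 1.37 rad/s; ζ = cos θ = σ/ω_n = 0.173.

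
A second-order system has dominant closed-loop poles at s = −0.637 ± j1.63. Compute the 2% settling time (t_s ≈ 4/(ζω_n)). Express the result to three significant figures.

For poles at −σ ± jω_d, ζω_n = σ = 0.637, so t_s ≈ 4/σ = 6.28 s.

t_s ≈ 6.28 s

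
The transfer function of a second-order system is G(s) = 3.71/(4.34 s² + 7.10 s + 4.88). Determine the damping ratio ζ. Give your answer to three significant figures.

Dividing through by 4.34: denominator becomes s² + 1.636 s + 1.124.
So ω_n = √1.124 = 1.06 rad/s and ζ = 1.636/(2·1.06) = 0.771.

ζ ≈ 0.771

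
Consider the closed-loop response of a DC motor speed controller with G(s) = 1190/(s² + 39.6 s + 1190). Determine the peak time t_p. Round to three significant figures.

t_p ≈ 0.111 s

Matching coefficients with s² + 2ζω_n s + ω_n² gives ω_n² = 1190 ⇒ ω_n = 34.5 rad/s, and ζ = 39.6/(2ω_n) = 0.574.
The damped frequency ω_d = ω_n√(1−ζ²) = 28.2 rad/s. Then t_p = π/ω_d = 0.111 s.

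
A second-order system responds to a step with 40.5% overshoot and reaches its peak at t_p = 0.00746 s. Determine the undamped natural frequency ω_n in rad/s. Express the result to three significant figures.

ω_n ≈ 438 rad/s

From the overshoot, ζ = −ln(OS)/√(π²+ln²(OS)) = 0.276.
t_p = π/ω_d ⇒ ω_d = 421 rad/s; then ω_n = ω_d/√(1−ζ²) = 438 rad/s.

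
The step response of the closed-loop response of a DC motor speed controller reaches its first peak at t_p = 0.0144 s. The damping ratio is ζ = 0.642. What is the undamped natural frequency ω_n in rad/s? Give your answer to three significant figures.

ω_n ≈ 285 rad/s

Peak time t_p = π/ω_d, so ω_d = π/t_p = π/0.0144 = 218 rad/s.
ω_n = ω_d/√(1−ζ²) = 218/√0.588 = 285 rad/s.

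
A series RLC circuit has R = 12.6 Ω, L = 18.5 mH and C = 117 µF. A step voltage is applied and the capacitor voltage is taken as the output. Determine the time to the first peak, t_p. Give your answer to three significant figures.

t_p ≈ 0.00534 s

For a series RLC circuit (capacitor voltage as output), ω_n = 1/√(LC) = 1/√(18.5 mH · 117 µF) = 680 rad/s.
ζ = (R/2)·√(C/L) = (12.6/2)·√(117 µF/18.5 mH) = 0.501.
The damped frequency ω_d = ω_n√(1−ζ²) = 588 rad/s. t_p = π/ω_d = 0.00534 s.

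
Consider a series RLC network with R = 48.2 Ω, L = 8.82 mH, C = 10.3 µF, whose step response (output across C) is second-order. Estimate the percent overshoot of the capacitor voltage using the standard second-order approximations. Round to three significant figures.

%OS ≈ 1.04%

For a series RLC circuit (capacitor voltage as output), ω_n = 1/√(LC) = 1/√(8.82 mH · 10.3 µF) = 3320 rad/s.
ζ = (R/2)·√(C/L) = (48.2/2)·√(10.3 µF/8.82 mH) = 0.824.
Overshoot: exp(−π·0.824/√(1−0.824²)) = 0.0104, i.e. 1.04%.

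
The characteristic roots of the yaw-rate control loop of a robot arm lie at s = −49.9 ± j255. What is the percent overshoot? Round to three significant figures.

|pole| = ω_n = √(49.9² + 255²) = 260 rad/s; ζ = cos θ = σ/ω_n = 0.192.
Overshoot: exp(−π·0.192/√(1−0.192²)) = 0.541, i.e. 54.1%.

%OS ≈ 54.1%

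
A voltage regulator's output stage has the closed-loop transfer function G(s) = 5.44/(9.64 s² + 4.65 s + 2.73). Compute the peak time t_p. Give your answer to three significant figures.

t_p ≈ 6.62 s

Dividing through by 9.64: denominator becomes s² + 0.4824 s + 0.2832.
So ω_n = √0.2832 = 0.532 rad/s and ζ = 0.4824/(2·0.532) = 0.453.
ω_d = ω_n√(1−ζ²) = 0.474 rad/s. t_p = π/ω_d = 6.62 s.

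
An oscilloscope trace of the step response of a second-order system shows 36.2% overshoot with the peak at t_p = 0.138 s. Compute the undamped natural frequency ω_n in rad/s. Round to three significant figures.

The overshoot fixes ζ = −ln(OS)/√(π²+ln²(OS)) = 0.308.
t_p = π/ω_d ⇒ ω_d = 22.8 rad/s; then ω_n = ω_d/√(1−ζ²) = 23.9 rad/s.

ω_n ≈ 23.9 rad/s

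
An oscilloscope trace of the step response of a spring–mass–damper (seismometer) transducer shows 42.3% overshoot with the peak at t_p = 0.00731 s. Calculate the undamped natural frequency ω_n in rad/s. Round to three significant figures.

ω_n ≈ 446 rad/s

From the overshoot, ζ = −ln(OS)/√(π²+ln²(OS)) = 0.264.
From t_p = π/ω_d, ω_d = π/0.00731 = 430 rad/s, so ω_n = ω_d/√(1−ζ²) = 446 rad/s.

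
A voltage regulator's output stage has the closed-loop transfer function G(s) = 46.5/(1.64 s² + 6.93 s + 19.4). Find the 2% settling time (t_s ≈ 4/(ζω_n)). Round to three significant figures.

Dividing through by 1.64: denominator becomes s² + 4.226 s + 11.83.
So ω_n = √11.83 = 3.44 rad/s and ζ = 4.226/(2·3.44) = 0.614.
t_s ≈ 4/(ζω_n) = 1.89 s.

t_s ≈ 1.89 s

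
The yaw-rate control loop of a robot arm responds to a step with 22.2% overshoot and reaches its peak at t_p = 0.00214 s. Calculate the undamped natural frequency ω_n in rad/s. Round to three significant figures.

ω_n ≈ 1630 rad/s

The overshoot fixes ζ = −ln(OS)/√(π²+ln²(OS)) = 0.432.
t_p = π/ω_d ⇒ ω_d = 1470 rad/s; then ω_n = ω_d/√(1−ζ²) = 1630 rad/s.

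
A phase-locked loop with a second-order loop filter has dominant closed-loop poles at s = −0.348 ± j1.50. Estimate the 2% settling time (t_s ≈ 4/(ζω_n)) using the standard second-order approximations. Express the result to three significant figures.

t_s ≈ 11.5 s

For poles at −σ ± jω_d, ζω_n = σ = 0.348, so t_s ≈ 4/σ = 11.5 s.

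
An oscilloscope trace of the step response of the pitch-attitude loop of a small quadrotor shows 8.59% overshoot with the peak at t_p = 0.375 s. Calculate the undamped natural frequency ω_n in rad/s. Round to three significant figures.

ω_n ≈ 10.6 rad/s

The overshoot fixes ζ = −ln(OS)/√(π²+ln²(OS)) = 0.616.
From t_p = π/ω_d, ω_d = π/0.375 = 8.38 rad/s, so ω_n = ω_d/√(1−ζ²) = 10.6 rad/s.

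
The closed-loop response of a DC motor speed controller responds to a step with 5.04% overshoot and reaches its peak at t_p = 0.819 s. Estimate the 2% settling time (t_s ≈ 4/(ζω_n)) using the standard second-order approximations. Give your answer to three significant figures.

t_s ≈ 1.10 s

ζ from %OS: ζ = |ln 0.0504|/√(π²+ln²0.0504) = 0.689.
t_p = π/ω_d ⇒ ω_d = 3.84 rad/s; then ω_n = ω_d/√(1−ζ²) = 5.29 rad/s.
t_s ≈ 4/(ζω_n) = 4/(0.689·5.29) = 1.10 s.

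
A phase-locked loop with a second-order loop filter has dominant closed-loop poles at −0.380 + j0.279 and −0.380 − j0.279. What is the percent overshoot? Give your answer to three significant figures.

With σ = 0.380, ω_d = 0.279: ω_n = √(σ²+ω_d²) = 0.471 rad/s, ζ = σ/ω_n = 0.806.
%OS = 100·exp(−πζ/√(1−ζ²)) = 1.39%.

%OS ≈ 1.39%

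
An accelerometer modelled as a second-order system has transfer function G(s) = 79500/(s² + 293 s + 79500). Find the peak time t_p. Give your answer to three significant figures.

t_p ≈ 0.0130 s

ω_n = √79500 = 282 rad/s; ζ = 293/(2·282) = 0.520.
ω_d = 282·√(1 − 0.520²) = 241 rad/s. Then t_p = π/ω_d = 0.0130 s.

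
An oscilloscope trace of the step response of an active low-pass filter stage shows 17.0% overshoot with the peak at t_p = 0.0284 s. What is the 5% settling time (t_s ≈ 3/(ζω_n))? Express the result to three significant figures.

t_s ≈ 0.0481 s

ζ from %OS: ζ = |ln 0.170|/√(π²+ln²0.170) = 0.491.
From t_p = π/ω_d, ω_d = π/0.0284 = 111 rad/s, so ω_n = ω_d/√(1−ζ²) = 127 rad/s.
t_s ≈ 3/(ζω_n) = 3/(0.491·127) = 0.0481 s.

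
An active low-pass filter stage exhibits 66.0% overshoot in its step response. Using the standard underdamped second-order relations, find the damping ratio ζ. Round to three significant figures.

ζ = −ln(OS)/√(π² + (ln OS)²). With OS = 0.660, ln OS = −0.4155 and ζ = 0.4155/3.169 = 0.131.

ζ ≈ 0.131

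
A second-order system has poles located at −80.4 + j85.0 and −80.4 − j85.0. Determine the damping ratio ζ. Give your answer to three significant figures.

ζ ≈ 0.687

With σ = 80.4, ω_d = 85.0: ω_n = √(σ²+ω_d²) = 117 rad/s, ζ = σ/ω_n = 0.687.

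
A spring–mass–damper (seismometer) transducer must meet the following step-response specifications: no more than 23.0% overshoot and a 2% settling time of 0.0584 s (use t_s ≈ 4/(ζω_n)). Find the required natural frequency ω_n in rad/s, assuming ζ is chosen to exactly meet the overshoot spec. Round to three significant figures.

ω_n ≈ 162 rad/s

Inverting the overshoot relation: ζ = |ln 0.230|/√(π² + ln²0.230) = 0.424.
From t_s ≈ 4/(ζω_n): ω_n = 4/(ζ·t_s) = 4/(0.424·0.0584) = 162 rad/s.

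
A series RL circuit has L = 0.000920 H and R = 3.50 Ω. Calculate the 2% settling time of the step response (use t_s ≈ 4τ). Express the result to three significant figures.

t_s ≈ 0.00105 s

τ = L/R = 0.000920/3.50 = 0.000263 s.
t_s ≈ 4τ = 0.00105 s.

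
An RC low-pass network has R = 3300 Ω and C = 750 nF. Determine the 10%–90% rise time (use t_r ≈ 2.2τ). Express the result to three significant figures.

t_r ≈ 0.00545 s

τ = RC = 3300 × 750 nF = 0.00248 s.
t_r ≈ 2.2τ = 0.00545 s.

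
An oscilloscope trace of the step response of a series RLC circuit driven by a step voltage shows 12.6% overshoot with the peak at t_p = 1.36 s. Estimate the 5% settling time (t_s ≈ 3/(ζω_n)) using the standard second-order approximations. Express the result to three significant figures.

t_s ≈ 1.97 s

From the overshoot, ζ = −ln(OS)/√(π²+ln²(OS)) = 0.550.
From t_p = π/ω_d, ω_d = π/1.36 = 2.31 rad/s, so ω_n = ω_d/√(1−ζ²) = 2.77 rad/s.
t_s ≈ 3/(ζω_n) = 3/(0.550·2.77) = 1.97 s.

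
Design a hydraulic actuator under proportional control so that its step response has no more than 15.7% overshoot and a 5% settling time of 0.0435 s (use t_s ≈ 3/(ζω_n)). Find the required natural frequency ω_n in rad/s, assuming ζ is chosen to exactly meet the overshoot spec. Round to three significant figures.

From %OS = 100·exp(−πζ/√(1−ζ²)), invert to get ζ = −ln(OS)/√(π² + ln²(OS)) with OS = 0.157.
−ln 0.157 = 1.852, so ζ = 1.852/√(π² + 3.428) = 0.508.
Then ω_n = 3/(ζ t_s) = 3/(0.508 × 0.0435) = 136 rad/s.

ω_n ≈ 136 rad/s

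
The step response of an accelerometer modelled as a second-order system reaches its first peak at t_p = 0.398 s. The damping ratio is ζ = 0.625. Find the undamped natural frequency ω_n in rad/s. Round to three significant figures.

ω_n ≈ 10.1 rad/s

Peak time t_p = π/ω_d, so ω_d = π/t_p = π/0.398 = 7.89 rad/s.
ω_n = ω_d/√(1−ζ²) = 7.89/√0.609 = 10.1 rad/s.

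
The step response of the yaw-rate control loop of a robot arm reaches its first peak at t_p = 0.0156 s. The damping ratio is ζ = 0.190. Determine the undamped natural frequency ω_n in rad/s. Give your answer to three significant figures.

ω_n ≈ 205 rad/s

Peak time t_p = π/ω_d, so ω_d = π/t_p = π/0.0156 = 201 rad/s.
ω_n = ω_d/√(1−ζ²) = 201/√0.964 = 205 rad/s.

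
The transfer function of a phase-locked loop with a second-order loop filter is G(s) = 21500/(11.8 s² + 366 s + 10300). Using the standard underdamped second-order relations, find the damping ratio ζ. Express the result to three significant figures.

Dividing through by 11.8: denominator becomes s² + 31.02 s + 872.9.
So ω_n = √872.9 = 29.5 rad/s and ζ = 31.02/(2·29.5) = 0.525.

ζ ≈ 0.525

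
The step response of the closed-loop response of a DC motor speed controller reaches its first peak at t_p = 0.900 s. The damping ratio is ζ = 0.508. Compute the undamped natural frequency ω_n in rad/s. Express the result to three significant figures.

ω_n ≈ 4.05 rad/s

Peak time t_p = π/ω_d, so ω_d = π/t_p = π/0.900 = 3.49 rad/s.
ω_n = ω_d/√(1−ζ²) = 3.49/√0.742 = 4.05 rad/s.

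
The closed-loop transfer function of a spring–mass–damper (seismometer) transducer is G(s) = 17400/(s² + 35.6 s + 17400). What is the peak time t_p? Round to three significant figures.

t_p ≈ 0.0240 s

Comparing the denominator to s² + 2ζω_n s + ω_n²: ω_n = √17400 = 132 rad/s, and 2ζω_n = 35.6 so ζ = 35.6/(2·132) = 0.135.
ω_d = ω_n√(1−ζ²) = 131 rad/s. Then t_p = π/ω_d = 0.0240 s.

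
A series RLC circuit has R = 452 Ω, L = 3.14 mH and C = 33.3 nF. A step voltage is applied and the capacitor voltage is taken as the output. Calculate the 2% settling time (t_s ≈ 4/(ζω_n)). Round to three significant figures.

For a series RLC circuit (capacitor voltage as output), ω_n = 1/√(LC) = 1/√(3.14 mH · 33.3 nF) = 97800 rad/s.
ζ = (R/2)·√(C/L) = (452/2)·√(33.3 nF/3.14 mH) = 0.736.
t_s ≈ 4/(ζω_n) = 0.0000556 s.

t_s ≈ 0.0000556 s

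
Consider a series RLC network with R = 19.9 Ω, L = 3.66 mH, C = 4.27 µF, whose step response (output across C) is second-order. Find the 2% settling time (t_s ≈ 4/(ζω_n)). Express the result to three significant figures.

For a series RLC circuit (capacitor voltage as output), ω_n = 1/√(LC) = 1/√(3.66 mH · 4.27 µF) = 8000 rad/s.
ζ = (R/2)·√(C/L) = (19.9/2)·√(4.27 µF/3.66 mH) = 0.340.
t_s ≈ 4/(ζω_n) = 0.00147 s.

t_s ≈ 0.00147 s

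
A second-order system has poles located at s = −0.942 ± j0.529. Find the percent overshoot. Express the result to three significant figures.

With σ = 0.942, ω_d = 0.529: ω_n = √(σ²+ω_d²) = 1.08 rad/s, ζ = σ/ω_n = 0.872.
Overshoot: exp(−π·0.872/√(1−0.872²)) = 0.00372, i.e. 0.372%.

%OS ≈ 0.372%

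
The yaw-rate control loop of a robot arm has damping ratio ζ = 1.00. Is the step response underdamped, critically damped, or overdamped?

Since ζ = 1, the system is critically damped.

critically damped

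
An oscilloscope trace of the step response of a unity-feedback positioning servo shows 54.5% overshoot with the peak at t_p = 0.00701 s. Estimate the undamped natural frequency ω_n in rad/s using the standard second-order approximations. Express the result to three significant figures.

ζ from %OS: ζ = |ln 0.545|/√(π²+ln²0.545) = 0.190.
t_p = π/ω_d ⇒ ω_d = 448 rad/s; then ω_n = ω_d/√(1−ζ²) = 456 rad/s.

ω_n ≈ 456 rad/s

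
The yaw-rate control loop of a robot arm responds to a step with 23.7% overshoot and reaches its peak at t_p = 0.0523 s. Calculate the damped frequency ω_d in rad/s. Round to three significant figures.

ω_d ≈ 60.1 rad/s

t_p = π/ω_d, so ω_d = π/0.0523 = 60.1 rad/s.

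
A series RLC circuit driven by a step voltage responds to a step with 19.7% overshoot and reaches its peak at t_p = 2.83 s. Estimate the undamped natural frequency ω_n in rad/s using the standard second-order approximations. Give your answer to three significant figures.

The overshoot fixes ζ = −ln(OS)/√(π²+ln²(OS)) = 0.459.
t_p = π/ω_d ⇒ ω_d = 1.11 rad/s; then ω_n = ω_d/√(1−ζ²) = 1.25 rad/s.

ω_n ≈ 1.25 rad/s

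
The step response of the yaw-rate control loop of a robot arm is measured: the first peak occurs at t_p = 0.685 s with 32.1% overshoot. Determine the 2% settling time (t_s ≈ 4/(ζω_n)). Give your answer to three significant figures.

t_s ≈ 2.41 s

From the overshoot, ζ = −ln(OS)/√(π²+ln²(OS)) = 0.340.
t_p = π/ω_d ⇒ ω_d = 4.59 rad/s; then ω_n = ω_d/√(1−ζ²) = 4.88 rad/s.
t_s ≈ 4/(ζω_n) = 4/(0.340·4.88) = 2.41 s.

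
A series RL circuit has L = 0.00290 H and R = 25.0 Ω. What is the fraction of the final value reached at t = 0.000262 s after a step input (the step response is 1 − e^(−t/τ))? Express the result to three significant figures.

τ = L/R = 0.00290/25.0 = 0.000116 s.
y(t)/y_∞ = 1 − e^(−t/τ) = 1 − e^(−0.000262/0.000116) = 1 − e^(−2.26) = 0.896.

y/y_∞ ≈ 0.896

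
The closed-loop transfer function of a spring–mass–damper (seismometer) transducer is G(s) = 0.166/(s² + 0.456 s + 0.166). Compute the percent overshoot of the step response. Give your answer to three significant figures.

%OS ≈ 12.0%

Matching coefficients with s² + 2ζω_n s + ω_n² gives ω_n² = 0.166 ⇒ ω_n = 0.407 rad/s, and ζ = 0.456/(2ω_n) = 0.560.
Overshoot: exp(−π·0.560/√(1−0.560²)) = 0.120, i.e. 12.0%.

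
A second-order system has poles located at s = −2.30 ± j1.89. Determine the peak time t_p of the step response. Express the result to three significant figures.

t_p = π/ω_d with ω_d = 1.89 (the imaginary part), so t_p = 1.66 s.

t_p ≈ 1.66 s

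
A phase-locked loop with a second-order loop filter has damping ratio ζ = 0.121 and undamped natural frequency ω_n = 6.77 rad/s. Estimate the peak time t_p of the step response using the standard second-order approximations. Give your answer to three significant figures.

The damped frequency is ω_d = ω_n√(1−ζ²) = 6.77·√(1−0.0146) = 6.72 rad/s.
Peak time t_p = π/ω_d = π/6.72 = 0.467 s.

t_p ≈ 0.467 s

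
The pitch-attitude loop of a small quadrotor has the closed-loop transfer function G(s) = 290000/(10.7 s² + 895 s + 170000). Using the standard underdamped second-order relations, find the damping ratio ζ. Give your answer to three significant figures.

Dividing through by 10.7: denominator becomes s² + 83.64 s + 15890.
So ω_n = √15890 = 126 rad/s and ζ = 83.64/(2·126) = 0.332.

ζ ≈ 0.332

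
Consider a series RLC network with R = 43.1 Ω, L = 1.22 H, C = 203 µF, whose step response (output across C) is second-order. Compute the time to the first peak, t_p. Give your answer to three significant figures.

For a series RLC circuit (capacitor voltage as output), ω_n = 1/√(LC) = 1/√(1.22 H · 203 µF) = 63.5 rad/s.
ζ = (R/2)·√(C/L) = (43.1/2)·√(203 µF/1.22 H) = 0.278.
The damped frequency ω_d = ω_n√(1−ζ²) = 61.0 rad/s. t_p = π/ω_d = 0.0515 s.

t_p ≈ 0.0515 s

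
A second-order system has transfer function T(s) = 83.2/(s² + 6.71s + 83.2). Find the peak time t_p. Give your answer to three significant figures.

t_p ≈ 0.370 s

ω_n = √83.2 = 9.12 rad/s; ζ = 6.71/(2·9.12) = 0.368.
The damped frequency ω_d = ω_n√(1−ζ²) = 8.48 rad/s. Then t_p = π/ω_d = 0.370 s.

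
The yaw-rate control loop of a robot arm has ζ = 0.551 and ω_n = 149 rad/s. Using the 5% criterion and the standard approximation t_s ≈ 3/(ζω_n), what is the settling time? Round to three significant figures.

t_s ≈ 3/(ζω_n) = 3/(0.551 × 149) = 0.0365 s.

t_s ≈ 0.0365 s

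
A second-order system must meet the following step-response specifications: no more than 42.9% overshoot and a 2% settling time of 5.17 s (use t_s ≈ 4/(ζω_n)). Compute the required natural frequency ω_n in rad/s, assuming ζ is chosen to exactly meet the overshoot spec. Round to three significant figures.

Inverting the overshoot relation: ζ = |ln 0.429|/√(π² + ln²0.429) = 0.260.
From t_s ≈ 4/(ζω_n): ω_n = 4/(ζ·t_s) = 4/(0.260·5.17) = 2.97 rad/s.

ω_n ≈ 2.97 rad/s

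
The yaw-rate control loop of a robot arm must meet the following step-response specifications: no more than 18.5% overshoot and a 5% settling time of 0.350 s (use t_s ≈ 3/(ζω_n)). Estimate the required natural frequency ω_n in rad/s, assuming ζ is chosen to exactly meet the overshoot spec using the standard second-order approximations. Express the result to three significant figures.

ω_n ≈ 18.1 rad/s

Inverting the overshoot relation: ζ = |ln 0.185|/√(π² + ln²0.185) = 0.473.
Then ω_n = 3/(ζ t_s) = 3/(0.473 × 0.350) = 18.1 rad/s.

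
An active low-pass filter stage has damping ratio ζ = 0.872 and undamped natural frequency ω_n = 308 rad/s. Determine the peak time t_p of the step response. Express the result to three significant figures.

The damped frequency is ω_d = ω_n√(1−ζ²) = 308·√(1−0.760) = 151 rad/s.
Peak time t_p = π/ω_d = π/151 = 0.0208 s.

t_p ≈ 0.0208 s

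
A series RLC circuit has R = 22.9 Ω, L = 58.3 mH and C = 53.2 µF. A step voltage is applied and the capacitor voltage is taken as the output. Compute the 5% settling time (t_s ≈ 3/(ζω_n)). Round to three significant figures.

t_s ≈ 0.0153 s

For a series RLC circuit (capacitor voltage as output), ω_n = 1/√(LC) = 1/√(58.3 mH · 53.2 µF) = 568 rad/s.
ζ = (R/2)·√(C/L) = (22.9/2)·√(53.2 µF/58.3 mH) = 0.346.
t_s ≈ 3/(ζω_n) = 0.0153 s.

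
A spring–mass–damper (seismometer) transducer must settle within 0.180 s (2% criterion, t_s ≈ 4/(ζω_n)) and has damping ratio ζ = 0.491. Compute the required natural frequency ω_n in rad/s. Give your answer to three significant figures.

ω_n ≈ 45.3 rad/s

Rearranging t_s ≈ 4/(ζω_n) gives ω_n = 4/(ζ·t_s) = 4/(0.491 × 0.180) = 45.3 rad/s.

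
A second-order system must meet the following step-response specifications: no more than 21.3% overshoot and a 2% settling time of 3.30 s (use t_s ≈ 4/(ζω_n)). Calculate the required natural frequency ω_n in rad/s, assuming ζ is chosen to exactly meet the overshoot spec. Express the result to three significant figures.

ω_n ≈ 2.74 rad/s

ζ = −ln(OS)/√(π² + (ln OS)²). With OS = 0.213, ln OS = −1.546 and ζ = 1.546/3.502 = 0.442.
From t_s ≈ 4/(ζω_n): ω_n = 4/(ζ·t_s) = 4/(0.442·3.30) = 2.74 rad/s.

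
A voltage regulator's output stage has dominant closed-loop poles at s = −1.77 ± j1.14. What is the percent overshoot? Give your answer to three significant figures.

With σ = 1.77, ω_d = 1.14: ω_n = √(σ²+ω_d²) = 2.11 rad/s, ζ = σ/ω_n = 0.841.
%OS = 100 e^{−πζ/√(1−ζ²)} with ζ = 0.841 gives 0.761%.

%OS ≈ 0.761%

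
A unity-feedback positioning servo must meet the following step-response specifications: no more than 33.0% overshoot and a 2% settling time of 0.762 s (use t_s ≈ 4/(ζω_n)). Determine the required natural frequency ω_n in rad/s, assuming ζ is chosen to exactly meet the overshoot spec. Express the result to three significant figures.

ω_n ≈ 15.8 rad/s

From %OS = 100·exp(−πζ/√(1−ζ²)), invert to get ζ = −ln(OS)/√(π² + ln²(OS)) with OS = 0.330.
−ln 0.330 = 1.109, so ζ = 1.109/√(π² + 1.229) = 0.333.
From t_s ≈ 4/(ζω_n): ω_n = 4/(ζ·t_s) = 4/(0.333·0.762) = 15.8 rad/s.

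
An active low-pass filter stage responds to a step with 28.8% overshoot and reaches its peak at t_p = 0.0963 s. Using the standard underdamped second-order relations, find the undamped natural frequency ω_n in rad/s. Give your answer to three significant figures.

ω_n ≈ 35.1 rad/s

ζ from %OS: ζ = |ln 0.288|/√(π²+ln²0.288) = 0.368.
From t_p = π/ω_d, ω_d = π/0.0963 = 32.6 rad/s, so ω_n = ω_d/√(1−ζ²) = 35.1 rad/s.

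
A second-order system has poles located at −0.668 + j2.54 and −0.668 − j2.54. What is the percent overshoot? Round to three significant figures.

|pole| = ω_n = √(0.668² + 2.54²) = 2.63 rad/s; ζ = cos θ = σ/ω_n = 0.254.
%OS = 100 e^{−πζ/√(1−ζ²)} with ζ = 0.254 gives 43.8%.

%OS ≈ 43.8%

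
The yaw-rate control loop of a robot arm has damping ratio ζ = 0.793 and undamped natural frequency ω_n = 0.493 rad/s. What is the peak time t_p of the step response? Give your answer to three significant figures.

t_p ≈ 10.5 s

The damped frequency is ω_d = ω_n√(1−ζ²) = 0.493·√(1−0.629) = 0.300 rad/s.
Peak time t_p = π/ω_d = π/0.300 = 10.5 s.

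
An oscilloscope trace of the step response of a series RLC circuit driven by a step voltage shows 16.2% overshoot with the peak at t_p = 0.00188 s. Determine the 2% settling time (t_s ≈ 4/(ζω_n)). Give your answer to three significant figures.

t_s ≈ 0.00413 s

From the overshoot, ζ = −ln(OS)/√(π²+ln²(OS)) = 0.501.
t_p = π/ω_d ⇒ ω_d = 1670 rad/s; then ω_n = ω_d/√(1−ζ²) = 1930 rad/s.
t_s ≈ 4/(ζω_n) = 4/(0.501·1930) = 0.00413 s.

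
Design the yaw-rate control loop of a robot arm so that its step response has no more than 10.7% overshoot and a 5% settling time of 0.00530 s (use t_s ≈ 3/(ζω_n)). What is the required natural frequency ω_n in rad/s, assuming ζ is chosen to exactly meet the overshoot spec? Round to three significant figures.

ζ = −ln(OS)/√(π² + (ln OS)²). With OS = 0.107, ln OS = −2.235 and ζ = 2.235/3.855 = 0.580.
Then ω_n = 3/(ζ t_s) = 3/(0.580 × 0.00530) = 976 rad/s.

ω_n ≈ 976 rad/s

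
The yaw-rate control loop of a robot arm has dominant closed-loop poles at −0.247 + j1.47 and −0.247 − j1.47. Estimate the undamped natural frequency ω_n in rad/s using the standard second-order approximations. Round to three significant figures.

The poles are at −σ ± jω_d with σ = 0.247 and ω_d = 1.47, so ω_n = √(σ²+ω_d²) = 1.49 rad/s and ζ = σ/ω_n = 0.166.

ω_n ≈ 1.49 rad/s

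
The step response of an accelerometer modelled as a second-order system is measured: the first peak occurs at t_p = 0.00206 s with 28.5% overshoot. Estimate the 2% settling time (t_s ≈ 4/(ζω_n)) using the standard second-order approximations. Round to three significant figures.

The overshoot fixes ζ = −ln(OS)/√(π²+ln²(OS)) = 0.371.
t_p = π/ω_d ⇒ ω_d = 1530 rad/s; then ω_n = ω_d/√(1−ζ²) = 1640 rad/s.
t_s ≈ 4/(ζω_n) = 4/(0.371·1640) = 0.00656 s.

t_s ≈ 0.00656 s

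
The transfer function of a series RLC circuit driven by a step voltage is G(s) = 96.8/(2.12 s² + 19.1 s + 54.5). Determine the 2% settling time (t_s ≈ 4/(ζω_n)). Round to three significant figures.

t_s ≈ 0.888 s

Dividing through by 2.12: denominator becomes s² + 9.009 s + 25.71.
So ω_n = √25.71 = 5.07 rad/s and ζ = 9.009/(2·5.07) = 0.888.
t_s ≈ 4/(ζω_n) = 0.888 s.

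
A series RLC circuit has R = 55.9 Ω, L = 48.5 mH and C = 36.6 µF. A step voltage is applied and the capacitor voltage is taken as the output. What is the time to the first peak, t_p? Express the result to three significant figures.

t_p ≈ 0.00653 s

For a series RLC circuit (capacitor voltage as output), ω_n = 1/√(LC) = 1/√(48.5 mH · 36.6 µF) = 751 rad/s.
ζ = (R/2)·√(C/L) = (55.9/2)·√(36.6 µF/48.5 mH) = 0.768.
The damped frequency ω_d = ω_n√(1−ζ²) = 481 rad/s. t_p = π/ω_d = 0.00653 s.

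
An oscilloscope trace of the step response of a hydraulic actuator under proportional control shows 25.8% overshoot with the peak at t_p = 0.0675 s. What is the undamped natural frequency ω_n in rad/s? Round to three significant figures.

The overshoot fixes ζ = −ln(OS)/√(π²+ln²(OS)) = 0.396.
t_p = π/ω_d ⇒ ω_d = 46.5 rad/s; then ω_n = ω_d/√(1−ζ²) = 50.7 rad/s.

ω_n ≈ 50.7 rad/s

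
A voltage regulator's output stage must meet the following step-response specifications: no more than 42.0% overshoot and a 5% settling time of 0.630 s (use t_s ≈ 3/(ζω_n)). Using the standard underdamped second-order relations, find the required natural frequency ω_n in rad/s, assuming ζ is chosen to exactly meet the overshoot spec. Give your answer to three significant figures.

From %OS = 100·exp(−πζ/√(1−ζ²)), invert to get ζ = −ln(OS)/√(π² + ln²(OS)) with OS = 0.420.
−ln 0.420 = 0.8675, so ζ = 0.8675/√(π² + 0.7526) = 0.266.
From t_s ≈ 3/(ζω_n): ω_n = 3/(ζ·t_s) = 3/(0.266·0.630) = 17.9 rad/s.

ω_n ≈ 17.9 rad/s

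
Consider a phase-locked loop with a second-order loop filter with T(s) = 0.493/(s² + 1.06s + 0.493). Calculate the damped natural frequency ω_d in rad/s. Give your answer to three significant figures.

Comparing the denominator to s² + 2ζω_n s + ω_n²: ω_n = √0.493 = 0.702 rad/s, and 2ζω_n = 1.06 so ζ = 1.06/(2·0.702) = 0.755.
ω_d = ω_n√(1−ζ²) = 0.461 rad/s.

ω_d ≈ 0.461 rad/s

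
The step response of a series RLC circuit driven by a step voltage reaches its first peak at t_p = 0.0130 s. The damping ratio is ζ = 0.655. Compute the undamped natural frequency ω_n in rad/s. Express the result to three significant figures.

Peak time t_p = π/ω_d, so ω_d = π/t_p = π/0.0130 = 242 rad/s.
ω_n = ω_d/√(1−ζ²) = 242/√0.571 = 320 rad/s.

ω_n ≈ 320 rad/s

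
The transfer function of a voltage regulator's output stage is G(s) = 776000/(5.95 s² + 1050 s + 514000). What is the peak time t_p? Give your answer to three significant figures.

Dividing through by 5.95: denominator becomes s² + 176.5 s + 86390.
So ω_n = √86390 = 294 rad/s and ζ = 176.5/(2·294) = 0.300.
ω_d = 294·√(1 − 0.300²) = 280 rad/s. t_p = π/ω_d = 0.0112 s.

t_p ≈ 0.0112 s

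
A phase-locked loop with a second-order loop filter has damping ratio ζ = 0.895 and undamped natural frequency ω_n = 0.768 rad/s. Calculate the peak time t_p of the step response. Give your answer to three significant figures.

t_p ≈ 9.17 s

The damped frequency is ω_d = ω_n√(1−ζ²) = 0.768·√(1−0.801) = 0.343 rad/s.
Peak time t_p = π/ω_d = π/0.343 = 9.17 s.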